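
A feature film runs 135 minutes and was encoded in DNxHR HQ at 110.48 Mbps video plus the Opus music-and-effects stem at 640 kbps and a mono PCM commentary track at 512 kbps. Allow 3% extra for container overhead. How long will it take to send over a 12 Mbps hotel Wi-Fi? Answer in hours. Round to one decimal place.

135 min = 8100 s
Audio total: 640 + 512 = 1152 kbps = 1.152 Mbps.
Total bitrate: 111.632 Mbps.
File: 111.632 Mbps × 8100 s = 904219.2 Mb.
With 3% container overhead: ×1.03. → 931345.8 Mb.
At 12 Mbps: 931345.8 / 12 = 77612.1 s ≈ 21.6 hours.

21.6 hours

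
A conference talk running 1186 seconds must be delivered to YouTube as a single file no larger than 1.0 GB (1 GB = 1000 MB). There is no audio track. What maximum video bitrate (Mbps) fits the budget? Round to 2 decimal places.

Budget: 1.0 GB = 8000.0 Mb.
Total bitrate budget: 8000.0 Mb / 1186 s = 6.745 Mbps.

6.75 Mbps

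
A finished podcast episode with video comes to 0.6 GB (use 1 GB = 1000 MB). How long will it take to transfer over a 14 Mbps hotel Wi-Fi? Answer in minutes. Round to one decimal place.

File: 0.6 GB = 4800.0 Mb.
At 14 Mbps: 4800.0 / 14 = 342.9 s ≈ 5.71 minutes.

5.7 minutes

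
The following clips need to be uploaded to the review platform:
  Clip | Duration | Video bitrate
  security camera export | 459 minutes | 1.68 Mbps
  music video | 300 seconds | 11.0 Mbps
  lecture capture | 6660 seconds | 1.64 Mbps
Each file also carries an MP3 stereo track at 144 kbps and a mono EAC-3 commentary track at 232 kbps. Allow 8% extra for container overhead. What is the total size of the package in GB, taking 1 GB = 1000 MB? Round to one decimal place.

Audio total: 144 + 232 = 376 kbps = 0.376 Mbps.
security camera export: 2.056 Mbps × 27540 s × 1.08 = 61152.0 Mb
music video: 11.376 Mbps × 300 s × 1.08 = 3685.8 Mb
lecture capture: 2.016 Mbps × 6660 s × 1.08 = 14500.7 Mb
Total: 79338.5 Mb = 9917.3 MB.
= 9.917 GB.

9.9 GB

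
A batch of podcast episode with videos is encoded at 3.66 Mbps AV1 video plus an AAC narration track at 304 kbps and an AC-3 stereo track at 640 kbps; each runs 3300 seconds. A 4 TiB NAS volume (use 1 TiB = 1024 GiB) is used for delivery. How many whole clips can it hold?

Audio total: 304 + 640 = 944 kbps = 0.944 Mbps.
Total bitrate: 4.604 Mbps.
Per item: 4.604 Mbps × 3300 s = 15,193 Mb = 1,899 MB.
Capacity: 4 TiB = 35,184,372 Mb; 2315.80 items → 2315 complete.

2315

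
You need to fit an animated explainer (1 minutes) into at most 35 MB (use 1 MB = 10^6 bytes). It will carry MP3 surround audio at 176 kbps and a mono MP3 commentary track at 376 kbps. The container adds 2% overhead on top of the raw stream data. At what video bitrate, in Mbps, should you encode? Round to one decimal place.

4.0 Mbps

Budget: 35 MB = 280.0 Mb.
Stream payload after overhead: 280.0 / 1.02 = 274.5 Mb.
Total bitrate budget: 274.5 Mb / 60 s = 4.575 Mbps.
Audio total: 176 + 376 = 552 kbps = 0.552 Mbps.
Video: 4.575 − 0.552 = 4.023 Mbps.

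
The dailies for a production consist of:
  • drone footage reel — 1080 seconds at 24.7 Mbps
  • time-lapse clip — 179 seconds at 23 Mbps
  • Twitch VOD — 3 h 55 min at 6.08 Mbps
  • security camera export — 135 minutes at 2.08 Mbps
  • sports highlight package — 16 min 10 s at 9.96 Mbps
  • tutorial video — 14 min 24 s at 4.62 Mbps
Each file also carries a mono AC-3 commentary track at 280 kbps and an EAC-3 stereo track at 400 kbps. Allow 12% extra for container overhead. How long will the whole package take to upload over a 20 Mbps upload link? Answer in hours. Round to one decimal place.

Audio total: 280 + 400 = 680 kbps = 0.680 Mbps.
drone footage reel: 25.380 Mbps × 1080 s × 1.12 = 30699.6 Mb
time-lapse clip: 23.680 Mbps × 179 s × 1.12 = 4747.4 Mb
Twitch VOD: 6.760 Mbps × 14100 s × 1.12 = 106753.9 Mb
security camera export: 2.760 Mbps × 8100 s × 1.12 = 25038.7 Mb
sports highlight package: 10.640 Mbps × 970 s × 1.12 = 11559.3 Mb
tutorial video: 5.300 Mbps × 864 s × 1.12 = 5128.7 Mb
Total: 183927.7 Mb = 22991.0 MB.
At 20 Mbps: 183927.7 / 20 = 9196 s ≈ 2.55 hours.

2.6 hours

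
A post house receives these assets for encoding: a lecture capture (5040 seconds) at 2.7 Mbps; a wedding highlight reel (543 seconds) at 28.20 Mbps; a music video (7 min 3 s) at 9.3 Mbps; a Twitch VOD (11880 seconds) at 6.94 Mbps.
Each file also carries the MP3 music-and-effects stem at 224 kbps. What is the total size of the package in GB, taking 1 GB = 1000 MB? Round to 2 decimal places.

Audio: 224 kbps = 0.224 Mbps.
lecture capture: 2.924 Mbps × 5040 s = 14737.0 Mb
wedding highlight reel: 28.424 Mbps × 543 s = 15434.2 Mb
music video: 9.524 Mbps × 423 s = 4028.7 Mb
Twitch VOD: 7.164 Mbps × 11880 s = 85108.3 Mb
Total: 119308.2 Mb = 14913.5 MB.
= 14.91 GB.

14.91 GB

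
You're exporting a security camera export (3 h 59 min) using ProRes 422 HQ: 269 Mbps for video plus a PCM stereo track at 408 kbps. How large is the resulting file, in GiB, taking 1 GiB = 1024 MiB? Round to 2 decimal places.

449.75 GiB

3 h 59 min = 239 min = 14340 s
Audio: 408 kbps = 0.408 Mbps.
Total bitrate: 269 + 0.408 = 269.408 Mbps.
Stream data: 269.408 Mbps × 14340 s = 3863310.7 Mb.
3,863,311 Mb = 482,913,840,000 bytes ÷ 1,073,741,824 = 449.7 GiB.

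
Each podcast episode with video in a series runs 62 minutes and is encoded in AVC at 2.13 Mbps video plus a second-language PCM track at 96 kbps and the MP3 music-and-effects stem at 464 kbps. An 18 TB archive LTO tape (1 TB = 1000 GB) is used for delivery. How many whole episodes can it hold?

62 min = 3720 s
Audio total: 96 + 464 = 560 kbps = 0.560 Mbps.
Total bitrate: 2.690 Mbps.
Per item: 2.690 Mbps × 3720 s = 10,007 Mb = 1,251 MB.
Capacity: 18 TB = 144,000,000 Mb; 14390.21 items → 14390 complete.

14390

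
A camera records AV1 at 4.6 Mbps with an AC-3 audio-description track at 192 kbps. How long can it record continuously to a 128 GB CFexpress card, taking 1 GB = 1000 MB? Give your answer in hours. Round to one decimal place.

Audio: 192 kbps = 0.192 Mbps.
Total bitrate: 4.6 + 0.192 = 4.792 Mbps.
Capacity: 128 GB = 1,024,000 Mb.
Recording time: 1,024,000 / 4.792 = 213,689 s ≈ 59.4 hours.

59.4 hours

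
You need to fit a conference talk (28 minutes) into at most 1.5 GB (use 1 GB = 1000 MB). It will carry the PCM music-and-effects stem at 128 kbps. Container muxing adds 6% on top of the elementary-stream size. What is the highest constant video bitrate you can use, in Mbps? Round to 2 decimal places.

Budget: 1.5 GB = 12000.0 Mb.
Stream payload after overhead: 12000.0 / 1.06 = 11320.8 Mb.
28 min = 1680 s
Total bitrate budget: 11320.8 Mb / 1680 s = 6.739 Mbps.
Audio: 128 kbps = 0.128 Mbps.
Video: 6.739 − 0.128 = 6.611 Mbps.

6.61 Mbps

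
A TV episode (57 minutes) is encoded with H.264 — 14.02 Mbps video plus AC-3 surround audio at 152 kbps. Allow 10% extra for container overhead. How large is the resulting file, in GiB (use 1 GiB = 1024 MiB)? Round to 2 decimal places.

6.21 GiB

57 min = 3420 s
Audio: 152 kbps = 0.152 Mbps.
Total bitrate: 14.02 + 0.152 = 14.172 Mbps.
Stream data: 14.172 Mbps × 3420 s = 48468.2 Mb.
With 10% container overhead: ×1.10.
53,315 Mb = 6,664,383,000 bytes ÷ 1,073,741,824 = 6.207 GiB.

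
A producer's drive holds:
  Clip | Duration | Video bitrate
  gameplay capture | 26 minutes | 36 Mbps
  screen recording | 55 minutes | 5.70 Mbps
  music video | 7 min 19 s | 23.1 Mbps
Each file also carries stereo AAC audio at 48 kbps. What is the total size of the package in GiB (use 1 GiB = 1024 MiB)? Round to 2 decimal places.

9.94 GiB

Audio: 48 kbps = 0.048 Mbps.
gameplay capture: 36.048 Mbps × 1560 s = 56234.9 Mb
screen recording: 5.748 Mbps × 3300 s = 18968.4 Mb
music video: 23.148 Mbps × 439 s = 10162.0 Mb
Total: 85365.3 Mb = 10670.7 MB.
= 9.938 GiB.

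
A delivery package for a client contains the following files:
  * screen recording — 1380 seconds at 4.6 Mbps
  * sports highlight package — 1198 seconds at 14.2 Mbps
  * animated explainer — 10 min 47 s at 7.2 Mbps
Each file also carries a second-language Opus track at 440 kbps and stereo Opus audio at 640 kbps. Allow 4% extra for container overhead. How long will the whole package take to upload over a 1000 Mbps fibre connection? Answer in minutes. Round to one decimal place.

0.5 minutes

Audio total: 440 + 640 = 1080 kbps = 1.080 Mbps.
screen recording: 5.680 Mbps × 1380 s × 1.04 = 8151.9 Mb
sports highlight package: 15.280 Mbps × 1198 s × 1.04 = 19037.7 Mb
animated explainer: 8.280 Mbps × 647 s × 1.04 = 5571.4 Mb
Total: 32761.0 Mb = 4095.1 MB.
At 1000 Mbps: 32761.0 / 1000 = 33 s ≈ 0.546 minutes.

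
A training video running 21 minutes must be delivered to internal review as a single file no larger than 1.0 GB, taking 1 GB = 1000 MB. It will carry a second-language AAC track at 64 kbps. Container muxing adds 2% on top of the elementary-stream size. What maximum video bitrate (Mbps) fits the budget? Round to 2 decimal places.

Budget: 1.0 GB = 8000.0 Mb.
Stream payload after overhead: 8000.0 / 1.02 = 7843.1 Mb.
21 min = 1260 s
Total bitrate budget: 7843.1 Mb / 1260 s = 6.225 Mbps.
Audio: 64 kbps = 0.064 Mbps.
Video: 6.225 − 0.064 = 6.161 Mbps.

6.16 Mbps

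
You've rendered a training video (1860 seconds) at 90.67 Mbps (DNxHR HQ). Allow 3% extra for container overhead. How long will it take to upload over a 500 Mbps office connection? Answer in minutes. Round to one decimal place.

File: 90.670 Mbps × 1860 s = 168646.2 Mb.
With 3% container overhead: ×1.03. → 173705.6 Mb.
At 500 Mbps: 173705.6 / 500 = 347.4 s ≈ 5.79 minutes.

5.8 minutes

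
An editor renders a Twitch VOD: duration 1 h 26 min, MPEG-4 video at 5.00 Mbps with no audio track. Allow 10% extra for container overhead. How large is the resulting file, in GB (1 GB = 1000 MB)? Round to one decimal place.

1 h 26 min = 86 min = 5160 s
Total bitrate: 5.00 Mbps.
Stream data: 5.000 Mbps × 5160 s = 25800.0 Mb.
With 10% container overhead: ×1.10.
28,380 Mb ÷ 8 = 3,548 MB → 3.547 GB.

3.5 GB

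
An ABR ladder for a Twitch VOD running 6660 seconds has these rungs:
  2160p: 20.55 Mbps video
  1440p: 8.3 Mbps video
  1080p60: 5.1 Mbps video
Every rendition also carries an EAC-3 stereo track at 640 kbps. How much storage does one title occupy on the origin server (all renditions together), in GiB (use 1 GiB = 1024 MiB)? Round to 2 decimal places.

Audio: 640 kbps = 0.640 Mbps.
Sum of rendition bitrates: (20.55+0.640) + (8.3+0.640) + (5.1+0.640) = 35.870 Mbps.
× 6660 s = 238,894 Mb = 29,862 MB = 27.81 GiB.

27.81 GiB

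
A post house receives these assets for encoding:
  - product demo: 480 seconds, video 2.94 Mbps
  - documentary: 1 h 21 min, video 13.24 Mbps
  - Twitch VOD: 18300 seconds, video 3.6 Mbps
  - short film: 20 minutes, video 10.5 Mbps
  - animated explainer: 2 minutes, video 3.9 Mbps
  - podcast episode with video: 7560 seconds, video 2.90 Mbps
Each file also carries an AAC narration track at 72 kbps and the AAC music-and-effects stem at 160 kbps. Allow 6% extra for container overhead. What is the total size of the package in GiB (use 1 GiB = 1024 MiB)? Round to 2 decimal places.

21.49 GiB

Audio total: 72 + 160 = 232 kbps = 0.232 Mbps.
product demo: 3.172 Mbps × 480 s × 1.06 = 1613.9 Mb
documentary: 13.472 Mbps × 4860 s × 1.06 = 69402.4 Mb
Twitch VOD: 3.832 Mbps × 18300 s × 1.06 = 74333.1 Mb
short film: 10.732 Mbps × 1200 s × 1.06 = 13651.1 Mb
animated explainer: 4.132 Mbps × 120 s × 1.06 = 525.6 Mb
podcast episode with video: 3.132 Mbps × 7560 s × 1.06 = 25098.6 Mb
Total: 184624.7 Mb = 23078.1 MB.
= 21.49 GiB.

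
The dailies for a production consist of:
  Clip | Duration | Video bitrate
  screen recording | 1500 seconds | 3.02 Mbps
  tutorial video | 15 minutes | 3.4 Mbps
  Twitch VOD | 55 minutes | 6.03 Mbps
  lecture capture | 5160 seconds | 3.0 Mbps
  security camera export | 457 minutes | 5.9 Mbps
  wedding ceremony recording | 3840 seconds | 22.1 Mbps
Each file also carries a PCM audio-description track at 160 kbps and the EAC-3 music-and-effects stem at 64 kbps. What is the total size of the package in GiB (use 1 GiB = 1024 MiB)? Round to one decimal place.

34.8 GiB

Audio total: 160 + 64 = 224 kbps = 0.224 Mbps.
screen recording: 3.244 Mbps × 1500 s = 4866.0 Mb
tutorial video: 3.624 Mbps × 900 s = 3261.6 Mb
Twitch VOD: 6.254 Mbps × 3300 s = 20638.2 Mb
lecture capture: 3.224 Mbps × 5160 s = 16635.8 Mb
security camera export: 6.124 Mbps × 27420 s = 167920.1 Mb
wedding ceremony recording: 22.324 Mbps × 3840 s = 85724.2 Mb
Total: 299045.9 Mb = 37380.7 MB.
= 34.81 GiB.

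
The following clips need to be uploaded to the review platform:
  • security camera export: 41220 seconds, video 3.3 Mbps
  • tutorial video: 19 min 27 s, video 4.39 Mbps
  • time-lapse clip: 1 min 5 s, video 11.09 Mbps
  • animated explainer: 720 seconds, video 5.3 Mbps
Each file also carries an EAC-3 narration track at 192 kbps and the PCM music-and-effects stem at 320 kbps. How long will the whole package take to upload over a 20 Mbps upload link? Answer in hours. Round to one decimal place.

Audio total: 192 + 320 = 512 kbps = 0.512 Mbps.
security camera export: 3.812 Mbps × 41220 s = 157130.6 Mb
tutorial video: 4.902 Mbps × 1167 s = 5720.6 Mb
time-lapse clip: 11.602 Mbps × 65 s = 754.1 Mb
animated explainer: 5.812 Mbps × 720 s = 4184.6 Mb
Total: 167790.0 Mb = 20973.8 MB.
At 20 Mbps: 167790.0 / 20 = 8390 s ≈ 2.33 hours.

2.3 hours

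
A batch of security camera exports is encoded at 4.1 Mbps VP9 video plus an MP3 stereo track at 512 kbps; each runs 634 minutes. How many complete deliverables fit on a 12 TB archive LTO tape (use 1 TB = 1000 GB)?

547

634 min = 38040 s
Audio: 512 kbps = 0.512 Mbps.
Total bitrate: 4.612 Mbps.
Per item: 4.612 Mbps × 38040 s = 175,440 Mb = 21,930 MB.
Capacity: 12 TB = 96,000,000 Mb; 547.19 items → 547 complete.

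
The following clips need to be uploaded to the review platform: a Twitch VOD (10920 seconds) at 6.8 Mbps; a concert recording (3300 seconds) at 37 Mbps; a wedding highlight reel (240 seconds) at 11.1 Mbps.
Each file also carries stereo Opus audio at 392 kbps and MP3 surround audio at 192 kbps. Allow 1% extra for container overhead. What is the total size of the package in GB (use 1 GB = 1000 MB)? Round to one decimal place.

26.2 GB

Audio total: 392 + 192 = 584 kbps = 0.584 Mbps.
Twitch VOD: 7.384 Mbps × 10920 s × 1.01 = 81439.6 Mb
concert recording: 37.584 Mbps × 3300 s × 1.01 = 125267.5 Mb
wedding highlight reel: 11.684 Mbps × 240 s × 1.01 = 2832.2 Mb
Total: 209539.3 Mb = 26192.4 MB.
= 26.19 GB.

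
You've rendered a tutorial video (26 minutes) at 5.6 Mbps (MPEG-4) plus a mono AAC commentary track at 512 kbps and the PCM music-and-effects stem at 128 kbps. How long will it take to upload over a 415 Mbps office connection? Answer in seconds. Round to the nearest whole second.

26 min = 1560 s
Audio total: 512 + 128 = 640 kbps = 0.640 Mbps.
Total bitrate: 6.240 Mbps.
File: 6.240 Mbps × 1560 s = 9734.4 Mb.
At 415 Mbps: 9734.4 / 415 = 23.5 s ≈ 23.5 seconds.

23 seconds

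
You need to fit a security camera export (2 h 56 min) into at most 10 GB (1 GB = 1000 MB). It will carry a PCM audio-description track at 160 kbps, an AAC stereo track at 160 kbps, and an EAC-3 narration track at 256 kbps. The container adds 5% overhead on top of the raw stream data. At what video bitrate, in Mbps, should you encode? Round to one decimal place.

6.6 Mbps

Budget: 10 GB = 80000.0 Mb.
Stream payload after overhead: 80000.0 / 1.05 = 76190.5 Mb.
2 h 56 min = 176 min = 10560 s
Total bitrate budget: 76190.5 Mb / 10560 s = 7.215 Mbps.
Audio total: 160 + 160 + 256 = 576 kbps = 0.576 Mbps.
Video: 7.215 − 0.576 = 6.639 Mbps.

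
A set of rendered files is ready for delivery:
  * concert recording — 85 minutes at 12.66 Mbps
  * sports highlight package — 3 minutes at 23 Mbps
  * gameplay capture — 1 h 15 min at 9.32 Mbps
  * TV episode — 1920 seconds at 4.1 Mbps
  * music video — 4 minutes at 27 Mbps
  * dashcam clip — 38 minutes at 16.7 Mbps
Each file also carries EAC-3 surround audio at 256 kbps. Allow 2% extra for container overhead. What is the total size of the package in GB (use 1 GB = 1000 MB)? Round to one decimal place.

Audio: 256 kbps = 0.256 Mbps.
concert recording: 12.916 Mbps × 5100 s × 1.02 = 67189.0 Mb
sports highlight package: 23.256 Mbps × 180 s × 1.02 = 4269.8 Mb
gameplay capture: 9.576 Mbps × 4500 s × 1.02 = 43953.8 Mb
TV episode: 4.356 Mbps × 1920 s × 1.02 = 8530.8 Mb
music video: 27.256 Mbps × 240 s × 1.02 = 6672.3 Mb
dashcam clip: 16.956 Mbps × 2280 s × 1.02 = 39432.9 Mb
Total: 170048.6 Mb = 21256.1 MB.
= 21.26 GB.

21.3 GB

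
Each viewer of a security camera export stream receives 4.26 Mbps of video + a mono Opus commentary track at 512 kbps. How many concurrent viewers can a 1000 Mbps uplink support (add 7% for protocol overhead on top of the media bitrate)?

Audio: 512 kbps = 0.512 Mbps.
Per-viewer media rate: 4.772 Mbps.
On the wire with 7% overhead: 5.106 Mbps.
1000 Mbps = 1,000 Mbps; 1,000 / 5.106 = 195.85 → 195 viewers.

195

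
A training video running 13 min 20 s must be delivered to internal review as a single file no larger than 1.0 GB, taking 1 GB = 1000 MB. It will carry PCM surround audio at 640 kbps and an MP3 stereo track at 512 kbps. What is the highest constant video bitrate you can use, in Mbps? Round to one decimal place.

8.8 Mbps

Budget: 1.0 GB = 8000.0 Mb.
13 min 20 s = 800 s
Total bitrate budget: 8000.0 Mb / 800 s = 10.000 Mbps.
Audio total: 640 + 512 = 1152 kbps = 1.152 Mbps.
Video: 10.000 − 1.152 = 8.848 Mbps.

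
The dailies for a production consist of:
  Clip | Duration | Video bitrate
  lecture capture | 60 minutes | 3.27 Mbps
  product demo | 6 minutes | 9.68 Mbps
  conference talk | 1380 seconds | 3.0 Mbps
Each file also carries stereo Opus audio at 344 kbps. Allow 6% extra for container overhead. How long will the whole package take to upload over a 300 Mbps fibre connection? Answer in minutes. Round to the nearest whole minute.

1 minutes

Audio: 344 kbps = 0.344 Mbps.
lecture capture: 3.614 Mbps × 3600 s × 1.06 = 13791.0 Mb
product demo: 10.024 Mbps × 360 s × 1.06 = 3825.2 Mb
conference talk: 3.344 Mbps × 1380 s × 1.06 = 4891.6 Mb
Total: 22507.8 Mb = 2813.5 MB.
At 300 Mbps: 22507.8 / 300 = 75 s ≈ 1.25 minutes.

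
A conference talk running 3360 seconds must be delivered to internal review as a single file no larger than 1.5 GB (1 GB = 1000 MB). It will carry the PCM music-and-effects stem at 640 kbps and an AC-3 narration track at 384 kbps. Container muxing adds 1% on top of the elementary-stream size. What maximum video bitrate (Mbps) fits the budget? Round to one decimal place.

2.5 Mbps

Budget: 1.5 GB = 12000.0 Mb.
Stream payload after overhead: 12000.0 / 1.01 = 11881.2 Mb.
Total bitrate budget: 11881.2 Mb / 3360 s = 3.536 Mbps.
Audio total: 640 + 384 = 1024 kbps = 1.024 Mbps.
Video: 3.536 − 1.024 = 2.512 Mbps.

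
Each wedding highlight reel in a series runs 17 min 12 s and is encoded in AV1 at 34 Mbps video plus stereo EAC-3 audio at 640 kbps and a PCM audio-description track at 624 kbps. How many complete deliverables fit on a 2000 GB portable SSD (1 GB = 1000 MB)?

439

17 min 12 s = 1032 s
Audio total: 640 + 624 = 1264 kbps = 1.264 Mbps.
Total bitrate: 35.264 Mbps.
Per item: 35.264 Mbps × 1032 s = 36,392 Mb = 4,549 MB.
Capacity: 2000 GB = 16,000,000 Mb; 439.65 items → 439 complete.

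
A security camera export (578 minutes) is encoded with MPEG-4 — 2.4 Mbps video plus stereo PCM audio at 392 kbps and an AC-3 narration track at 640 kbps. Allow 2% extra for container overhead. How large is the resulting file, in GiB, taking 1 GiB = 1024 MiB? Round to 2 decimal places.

578 min = 34680 s
Audio total: 392 + 640 = 1032 kbps = 1.032 Mbps.
Total bitrate: 2.4 + 1.032 = 3.432 Mbps.
Stream data: 3.432 Mbps × 34680 s = 119021.8 Mb.
With 2% container overhead: ×1.02.
121,402 Mb = 15,175,274,400 bytes ÷ 1,073,741,824 = 14.13 GiB.

14.13 GiB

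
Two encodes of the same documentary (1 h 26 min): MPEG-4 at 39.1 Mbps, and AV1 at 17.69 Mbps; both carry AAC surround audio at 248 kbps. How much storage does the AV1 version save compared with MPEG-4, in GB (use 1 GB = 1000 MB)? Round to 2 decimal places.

1 h 26 min = 86 min = 5160 s
Audio: 248 kbps = 0.248 Mbps.
MPEG-4: 39.348 Mbps × 5160 s = 203035.7 Mb = 25.379 GB.
AV1: 17.938 Mbps × 5160 s = 92560.1 Mb = 11.570 GB.
Saving: 25.379 − 11.570 = 13.809 GB.

13.81 GB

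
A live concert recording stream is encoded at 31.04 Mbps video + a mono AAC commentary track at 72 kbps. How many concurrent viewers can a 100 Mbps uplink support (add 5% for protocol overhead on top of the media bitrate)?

3

Audio: 72 kbps = 0.072 Mbps.
Per-viewer media rate: 31.112 Mbps.
On the wire with 5% overhead: 32.668 Mbps.
100 Mbps = 100.0 Mbps; 100.0 / 32.668 = 3.06 → 3 viewers.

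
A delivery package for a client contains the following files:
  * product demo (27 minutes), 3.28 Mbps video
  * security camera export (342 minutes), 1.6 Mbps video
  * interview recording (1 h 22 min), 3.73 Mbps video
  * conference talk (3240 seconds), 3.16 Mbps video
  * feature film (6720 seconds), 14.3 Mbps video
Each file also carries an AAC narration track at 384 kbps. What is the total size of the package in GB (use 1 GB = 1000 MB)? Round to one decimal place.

Audio: 384 kbps = 0.384 Mbps.
product demo: 3.664 Mbps × 1620 s = 5935.7 Mb
security camera export: 1.984 Mbps × 20520 s = 40711.7 Mb
interview recording: 4.114 Mbps × 4920 s = 20240.9 Mb
conference talk: 3.544 Mbps × 3240 s = 11482.6 Mb
feature film: 14.684 Mbps × 6720 s = 98676.5 Mb
Total: 177047.3 Mb = 22130.9 MB.
= 22.13 GB.

22.1 GB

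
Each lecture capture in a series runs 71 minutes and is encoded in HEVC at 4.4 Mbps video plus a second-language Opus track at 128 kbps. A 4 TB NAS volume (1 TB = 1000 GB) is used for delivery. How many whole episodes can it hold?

1658

71 min = 4260 s
Audio: 128 kbps = 0.128 Mbps.
Total bitrate: 4.528 Mbps.
Per item: 4.528 Mbps × 4260 s = 19,289 Mb = 2,411 MB.
Capacity: 4 TB = 32,000,000 Mb; 1658.95 items → 1658 complete.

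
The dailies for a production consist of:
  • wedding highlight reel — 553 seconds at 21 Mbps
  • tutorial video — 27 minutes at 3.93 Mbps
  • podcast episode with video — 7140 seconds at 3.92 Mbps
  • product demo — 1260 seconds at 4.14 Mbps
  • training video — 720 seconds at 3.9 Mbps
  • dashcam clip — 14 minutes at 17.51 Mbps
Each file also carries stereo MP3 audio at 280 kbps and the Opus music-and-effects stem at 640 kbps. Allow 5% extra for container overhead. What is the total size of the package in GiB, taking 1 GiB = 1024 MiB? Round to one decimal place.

Audio total: 280 + 640 = 920 kbps = 0.920 Mbps.
wedding highlight reel: 21.920 Mbps × 553 s × 1.05 = 12727.8 Mb
tutorial video: 4.850 Mbps × 1620 s × 1.05 = 8249.9 Mb
podcast episode with video: 4.840 Mbps × 7140 s × 1.05 = 36285.5 Mb
product demo: 5.060 Mbps × 1260 s × 1.05 = 6694.4 Mb
training video: 4.820 Mbps × 720 s × 1.05 = 3643.9 Mb
dashcam clip: 18.430 Mbps × 840 s × 1.05 = 16255.3 Mb
Total: 83856.7 Mb = 10482.1 MB.
= 9.762 GiB.

9.8 GiB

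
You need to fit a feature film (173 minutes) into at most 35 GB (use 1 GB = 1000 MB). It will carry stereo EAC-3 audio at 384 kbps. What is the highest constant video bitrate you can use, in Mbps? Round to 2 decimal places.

26.59 Mbps

Budget: 35 GB = 280000.0 Mb.
173 min = 10380 s
Total bitrate budget: 280000.0 Mb / 10380 s = 26.975 Mbps.
Audio: 384 kbps = 0.384 Mbps.
Video: 26.975 − 0.384 = 26.591 Mbps.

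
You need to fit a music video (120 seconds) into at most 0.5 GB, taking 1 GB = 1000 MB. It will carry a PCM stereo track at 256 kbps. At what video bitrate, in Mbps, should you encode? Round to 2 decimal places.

Budget: 0.5 GB = 4000.0 Mb.
Total bitrate budget: 4000.0 Mb / 120 s = 33.333 Mbps.
Audio: 256 kbps = 0.256 Mbps.
Video: 33.333 − 0.256 = 33.077 Mbps.

33.08 Mbps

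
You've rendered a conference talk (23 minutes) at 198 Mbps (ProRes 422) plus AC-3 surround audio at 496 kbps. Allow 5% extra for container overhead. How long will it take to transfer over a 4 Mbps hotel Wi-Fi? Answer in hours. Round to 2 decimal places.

23 min = 1380 s
Audio: 496 kbps = 0.496 Mbps.
Total bitrate: 198.496 Mbps.
File: 198.496 Mbps × 1380 s = 273924.5 Mb.
With 5% container overhead: ×1.05. → 287620.7 Mb.
At 4 Mbps: 287620.7 / 4 = 71905.2 s ≈ 20 hours.

19.97 hours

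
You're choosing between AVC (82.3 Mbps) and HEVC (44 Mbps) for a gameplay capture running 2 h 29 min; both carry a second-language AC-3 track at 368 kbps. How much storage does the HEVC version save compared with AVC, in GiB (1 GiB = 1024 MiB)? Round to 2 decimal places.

39.86 GiB

2 h 29 min = 149 min = 8940 s
Audio: 368 kbps = 0.368 Mbps.
AVC: 82.668 Mbps × 8940 s = 739051.9 Mb = 86.037 GiB.
HEVC: 44.368 Mbps × 8940 s = 396649.9 Mb = 46.176 GiB.
Saving: 86.037 − 46.176 = 39.861 GiB.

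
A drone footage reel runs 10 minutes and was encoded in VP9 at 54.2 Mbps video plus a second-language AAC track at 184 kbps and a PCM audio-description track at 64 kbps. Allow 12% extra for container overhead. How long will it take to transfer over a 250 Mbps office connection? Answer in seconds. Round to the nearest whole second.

146 seconds

10 min = 600 s
Audio total: 184 + 64 = 248 kbps = 0.248 Mbps.
Total bitrate: 54.448 Mbps.
File: 54.448 Mbps × 600 s = 32668.8 Mb.
With 12% container overhead: ×1.12. → 36589.1 Mb.
At 250 Mbps: 36589.1 / 250 = 146.4 s ≈ 146 seconds.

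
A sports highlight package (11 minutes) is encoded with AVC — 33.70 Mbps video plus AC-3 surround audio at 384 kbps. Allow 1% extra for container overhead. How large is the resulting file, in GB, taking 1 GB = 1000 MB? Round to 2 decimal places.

11 min = 660 s
Audio: 384 kbps = 0.384 Mbps.
Total bitrate: 33.70 + 0.384 = 34.084 Mbps.
Stream data: 34.084 Mbps × 660 s = 22495.4 Mb.
With 1% container overhead: ×1.01.
22,720 Mb ÷ 8 = 2,840 MB → 2.840 GB.

2.84 GB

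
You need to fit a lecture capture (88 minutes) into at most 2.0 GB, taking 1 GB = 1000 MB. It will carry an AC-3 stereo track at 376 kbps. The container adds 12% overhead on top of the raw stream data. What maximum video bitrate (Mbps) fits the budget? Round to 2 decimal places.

Budget: 2.0 GB = 16000.0 Mb.
Stream payload after overhead: 16000.0 / 1.12 = 14285.7 Mb.
88 min = 5280 s
Total bitrate budget: 14285.7 Mb / 5280 s = 2.706 Mbps.
Audio: 376 kbps = 0.376 Mbps.
Video: 2.706 − 0.376 = 2.330 Mbps.

2.33 Mbps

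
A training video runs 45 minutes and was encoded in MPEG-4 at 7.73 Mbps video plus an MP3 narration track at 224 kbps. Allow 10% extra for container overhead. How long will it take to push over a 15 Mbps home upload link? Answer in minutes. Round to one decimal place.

26.2 minutes

45 min = 2700 s
Audio: 224 kbps = 0.224 Mbps.
Total bitrate: 7.954 Mbps.
File: 7.954 Mbps × 2700 s = 21475.8 Mb.
With 10% container overhead: ×1.10. → 23623.4 Mb.
At 15 Mbps: 23623.4 / 15 = 1574.9 s ≈ 26.2 minutes.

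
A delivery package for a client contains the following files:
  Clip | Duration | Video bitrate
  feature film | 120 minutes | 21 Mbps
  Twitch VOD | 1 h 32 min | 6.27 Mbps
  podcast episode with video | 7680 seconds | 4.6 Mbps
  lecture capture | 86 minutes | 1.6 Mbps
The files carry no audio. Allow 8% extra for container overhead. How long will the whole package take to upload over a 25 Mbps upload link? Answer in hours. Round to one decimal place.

2.8 hours

feature film: 21.000 Mbps × 7200 s × 1.08 = 163296.0 Mb
Twitch VOD: 6.270 Mbps × 5520 s × 1.08 = 37379.2 Mb
podcast episode with video: 4.600 Mbps × 7680 s × 1.08 = 38154.2 Mb
lecture capture: 1.600 Mbps × 5160 s × 1.08 = 8916.5 Mb
Total: 247746.0 Mb = 30968.2 MB.
At 25 Mbps: 247746.0 / 25 = 9910 s ≈ 2.75 hours.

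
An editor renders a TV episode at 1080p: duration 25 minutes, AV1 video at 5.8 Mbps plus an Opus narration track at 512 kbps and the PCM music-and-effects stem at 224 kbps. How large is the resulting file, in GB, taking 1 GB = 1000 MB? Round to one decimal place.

1.2 GB

25 min = 1500 s
Audio total: 512 + 224 = 736 kbps = 0.736 Mbps.
Total bitrate: 5.8 + 0.736 = 6.536 Mbps.
Stream data: 6.536 Mbps × 1500 s = 9804.0 Mb.
9,804 Mb ÷ 8 = 1,226 MB → 1.226 GB.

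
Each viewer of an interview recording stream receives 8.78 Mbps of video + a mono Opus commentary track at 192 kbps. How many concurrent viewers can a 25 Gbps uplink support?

2786

Audio: 192 kbps = 0.192 Mbps.
Per-viewer media rate: 8.972 Mbps.
25 Gbps = 25,000 Mbps; 25,000 / 8.972 = 2786.45 → 2786 viewers.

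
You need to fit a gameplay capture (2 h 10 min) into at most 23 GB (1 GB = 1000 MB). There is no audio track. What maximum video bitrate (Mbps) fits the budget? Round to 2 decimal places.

Budget: 23 GB = 184000.0 Mb.
2 h 10 min = 130 min = 7800 s
Total bitrate budget: 184000.0 Mb / 7800 s = 23.590 Mbps.

23.59 Mbps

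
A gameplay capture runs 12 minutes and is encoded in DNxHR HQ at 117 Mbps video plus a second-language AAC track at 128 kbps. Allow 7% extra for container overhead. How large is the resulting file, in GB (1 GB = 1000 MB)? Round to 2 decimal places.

11.28 GB

12 min = 720 s
Audio: 128 kbps = 0.128 Mbps.
Total bitrate: 117 + 0.128 = 117.128 Mbps.
Stream data: 117.128 Mbps × 720 s = 84332.2 Mb.
With 7% container overhead: ×1.07.
90,235 Mb ÷ 8 = 11,279 MB → 11.28 GB.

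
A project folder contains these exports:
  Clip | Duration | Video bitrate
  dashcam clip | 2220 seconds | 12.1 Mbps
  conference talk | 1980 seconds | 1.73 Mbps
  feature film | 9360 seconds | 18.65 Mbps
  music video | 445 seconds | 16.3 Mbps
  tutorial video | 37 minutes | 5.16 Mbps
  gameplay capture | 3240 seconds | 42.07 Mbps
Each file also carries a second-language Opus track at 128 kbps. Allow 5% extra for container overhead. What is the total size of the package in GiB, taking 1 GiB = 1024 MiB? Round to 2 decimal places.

Audio: 128 kbps = 0.128 Mbps.
dashcam clip: 12.228 Mbps × 2220 s × 1.05 = 28503.5 Mb
conference talk: 1.858 Mbps × 1980 s × 1.05 = 3862.8 Mb
feature film: 18.778 Mbps × 9360 s × 1.05 = 184550.2 Mb
music video: 16.428 Mbps × 445 s × 1.05 = 7676.0 Mb
tutorial video: 5.288 Mbps × 2220 s × 1.05 = 12326.3 Mb
gameplay capture: 42.198 Mbps × 3240 s × 1.05 = 143557.6 Mb
Total: 380476.3 Mb = 47559.5 MB.
= 44.29 GiB.

44.29 GiB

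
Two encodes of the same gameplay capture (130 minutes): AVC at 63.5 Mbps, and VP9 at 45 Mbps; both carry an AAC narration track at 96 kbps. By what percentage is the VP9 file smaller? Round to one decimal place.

29.1%

130 min = 7800 s
Audio: 96 kbps = 0.096 Mbps.
AVC: 63.596 Mbps × 7800 s = 496048.8 Mb = 62.006 GB.
VP9: 45.096 Mbps × 7800 s = 351748.8 Mb = 43.969 GB.
Reduction: (1 − 43.969/62.006) × 100 = 29.09%.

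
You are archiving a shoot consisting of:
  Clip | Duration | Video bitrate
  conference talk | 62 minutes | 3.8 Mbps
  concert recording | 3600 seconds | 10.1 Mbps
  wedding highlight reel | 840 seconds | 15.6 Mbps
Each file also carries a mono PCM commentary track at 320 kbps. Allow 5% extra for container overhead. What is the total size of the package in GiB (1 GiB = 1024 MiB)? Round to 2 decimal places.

8.09 GiB

Audio: 320 kbps = 0.320 Mbps.
conference talk: 4.120 Mbps × 3720 s × 1.05 = 16092.7 Mb
concert recording: 10.420 Mbps × 3600 s × 1.05 = 39387.6 Mb
wedding highlight reel: 15.920 Mbps × 840 s × 1.05 = 14041.4 Mb
Total: 69521.8 Mb = 8690.2 MB.
= 8.093 GiB.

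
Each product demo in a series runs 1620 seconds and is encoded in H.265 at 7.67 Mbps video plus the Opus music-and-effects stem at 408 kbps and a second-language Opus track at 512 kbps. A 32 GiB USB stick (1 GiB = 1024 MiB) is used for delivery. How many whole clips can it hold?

Audio total: 408 + 512 = 920 kbps = 0.920 Mbps.
Total bitrate: 8.590 Mbps.
Per item: 8.590 Mbps × 1620 s = 13,916 Mb = 1,739 MB.
Capacity: 32 GiB = 274,878 Mb; 19.75 items → 19 complete.

19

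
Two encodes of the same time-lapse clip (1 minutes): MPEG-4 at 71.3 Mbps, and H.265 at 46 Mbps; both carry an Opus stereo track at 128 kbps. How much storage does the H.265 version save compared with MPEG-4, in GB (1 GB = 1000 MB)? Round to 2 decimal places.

Audio: 128 kbps = 0.128 Mbps.
MPEG-4: 71.428 Mbps × 60 s = 4285.7 Mb = 0.536 GB.
H.265: 46.128 Mbps × 60 s = 2767.7 Mb = 0.346 GB.
Saving: 0.536 − 0.346 = 0.190 GB.

0.19 GB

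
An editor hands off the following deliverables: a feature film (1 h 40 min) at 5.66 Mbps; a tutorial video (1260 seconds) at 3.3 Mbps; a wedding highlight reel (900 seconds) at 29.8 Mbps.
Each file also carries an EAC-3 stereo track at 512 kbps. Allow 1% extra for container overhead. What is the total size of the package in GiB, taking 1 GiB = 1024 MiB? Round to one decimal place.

Audio: 512 kbps = 0.512 Mbps.
feature film: 6.172 Mbps × 6000 s × 1.01 = 37402.3 Mb
tutorial video: 3.812 Mbps × 1260 s × 1.01 = 4851.2 Mb
wedding highlight reel: 30.312 Mbps × 900 s × 1.01 = 27553.6 Mb
Total: 69807.1 Mb = 8725.9 MB.
= 8.127 GiB.

8.1 GiB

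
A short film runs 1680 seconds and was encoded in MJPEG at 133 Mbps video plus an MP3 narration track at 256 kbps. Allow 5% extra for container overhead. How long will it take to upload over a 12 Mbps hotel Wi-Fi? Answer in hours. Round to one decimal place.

5.4 hours

Audio: 256 kbps = 0.256 Mbps.
Total bitrate: 133.256 Mbps.
File: 133.256 Mbps × 1680 s = 223870.1 Mb.
With 5% container overhead: ×1.05. → 235063.6 Mb.
At 12 Mbps: 235063.6 / 12 = 19588.6 s ≈ 5.44 hours.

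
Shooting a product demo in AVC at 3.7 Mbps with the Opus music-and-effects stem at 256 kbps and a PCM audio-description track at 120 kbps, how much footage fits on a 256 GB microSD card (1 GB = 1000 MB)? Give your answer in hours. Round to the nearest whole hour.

140 hours

Audio total: 256 + 120 = 376 kbps = 0.376 Mbps.
Total bitrate: 3.7 + 0.376 = 4.076 Mbps.
Capacity: 256 GB = 2,048,000 Mb.
Recording time: 2,048,000 / 4.076 = 502,453 s ≈ 140 hours.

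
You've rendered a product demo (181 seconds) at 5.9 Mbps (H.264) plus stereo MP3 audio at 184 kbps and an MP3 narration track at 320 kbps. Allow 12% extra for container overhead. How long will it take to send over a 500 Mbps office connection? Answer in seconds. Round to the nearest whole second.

3 seconds

Audio total: 184 + 320 = 504 kbps = 0.504 Mbps.
Total bitrate: 6.404 Mbps.
File: 6.404 Mbps × 181 s = 1159.1 Mb.
With 12% container overhead: ×1.12. → 1298.2 Mb.
At 500 Mbps: 1298.2 / 500 = 2.6 s ≈ 2.6 seconds.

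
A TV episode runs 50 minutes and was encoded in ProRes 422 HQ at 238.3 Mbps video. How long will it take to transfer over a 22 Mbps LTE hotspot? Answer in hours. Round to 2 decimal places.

9.03 hours

50 min = 3000 s
File: 238.300 Mbps × 3000 s = 714900.0 Mb.
At 22 Mbps: 714900.0 / 22 = 32495.5 s ≈ 9.03 hours.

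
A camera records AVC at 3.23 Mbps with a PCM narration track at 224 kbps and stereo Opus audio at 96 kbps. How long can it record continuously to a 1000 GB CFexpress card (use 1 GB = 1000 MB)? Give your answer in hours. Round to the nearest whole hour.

626 hours

Audio total: 224 + 96 = 320 kbps = 0.320 Mbps.
Total bitrate: 3.23 + 0.320 = 3.550 Mbps.
Capacity: 1000 GB = 8,000,000 Mb.
Recording time: 8,000,000 / 3.550 = 2,253,521 s ≈ 626 hours.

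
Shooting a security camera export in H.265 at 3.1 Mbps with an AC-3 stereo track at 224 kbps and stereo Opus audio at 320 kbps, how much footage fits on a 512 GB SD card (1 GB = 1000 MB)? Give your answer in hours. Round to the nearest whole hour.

Audio total: 224 + 320 = 544 kbps = 0.544 Mbps.
Total bitrate: 3.1 + 0.544 = 3.644 Mbps.
Capacity: 512 GB = 4,096,000 Mb.
Recording time: 4,096,000 / 3.644 = 1,124,040 s ≈ 312 hours.

312 hours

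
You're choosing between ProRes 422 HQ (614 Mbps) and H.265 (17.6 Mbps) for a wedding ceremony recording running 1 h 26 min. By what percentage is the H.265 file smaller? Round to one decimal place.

97.1%

1 h 26 min = 86 min = 5160 s
ProRes 422 HQ: 614.000 Mbps × 5160 s = 3168240.0 Mb = 368.832 GiB.
H.265: 17.600 Mbps × 5160 s = 90816.0 Mb = 10.572 GiB.
Reduction: (1 − 10.572/368.832) × 100 = 97.13%.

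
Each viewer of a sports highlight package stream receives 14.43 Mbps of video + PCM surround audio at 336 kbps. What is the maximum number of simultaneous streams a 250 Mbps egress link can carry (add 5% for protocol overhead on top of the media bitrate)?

Audio: 336 kbps = 0.336 Mbps.
Per-viewer media rate: 14.766 Mbps.
On the wire with 5% overhead: 15.504 Mbps.
250 Mbps = 250.0 Mbps; 250.0 / 15.504 = 16.12 → 16 viewers.

16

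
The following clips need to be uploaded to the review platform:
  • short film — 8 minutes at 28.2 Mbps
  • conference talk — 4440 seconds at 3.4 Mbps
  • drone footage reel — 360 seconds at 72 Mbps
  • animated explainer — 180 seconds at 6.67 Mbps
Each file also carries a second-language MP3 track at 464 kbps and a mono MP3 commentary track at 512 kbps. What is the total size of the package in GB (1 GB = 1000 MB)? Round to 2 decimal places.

7.64 GB

Audio total: 464 + 512 = 976 kbps = 0.976 Mbps.
short film: 29.176 Mbps × 480 s = 14004.5 Mb
conference talk: 4.376 Mbps × 4440 s = 19429.4 Mb
drone footage reel: 72.976 Mbps × 360 s = 26271.4 Mb
animated explainer: 7.646 Mbps × 180 s = 1376.3 Mb
Total: 61081.6 Mb = 7635.2 MB.
= 7.635 GB.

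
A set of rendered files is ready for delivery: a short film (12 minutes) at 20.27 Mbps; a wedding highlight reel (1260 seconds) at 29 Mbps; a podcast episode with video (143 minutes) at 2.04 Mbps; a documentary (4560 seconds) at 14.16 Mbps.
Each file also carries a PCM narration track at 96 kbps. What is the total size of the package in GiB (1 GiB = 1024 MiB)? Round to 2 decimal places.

15.68 GiB

Audio: 96 kbps = 0.096 Mbps.
short film: 20.366 Mbps × 720 s = 14663.5 Mb
wedding highlight reel: 29.096 Mbps × 1260 s = 36661.0 Mb
podcast episode with video: 2.136 Mbps × 8580 s = 18326.9 Mb
documentary: 14.256 Mbps × 4560 s = 65007.4 Mb
Total: 134658.7 Mb = 16832.3 MB.
= 15.68 GiB.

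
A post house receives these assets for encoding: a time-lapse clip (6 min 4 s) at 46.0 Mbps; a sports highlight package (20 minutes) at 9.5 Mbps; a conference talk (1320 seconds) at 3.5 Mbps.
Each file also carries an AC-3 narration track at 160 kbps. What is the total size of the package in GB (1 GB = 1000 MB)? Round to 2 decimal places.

4.15 GB

Audio: 160 kbps = 0.160 Mbps.
time-lapse clip: 46.160 Mbps × 364 s = 16802.2 Mb
sports highlight package: 9.660 Mbps × 1200 s = 11592.0 Mb
conference talk: 3.660 Mbps × 1320 s = 4831.2 Mb
Total: 33225.4 Mb = 4153.2 MB.
= 4.153 GB.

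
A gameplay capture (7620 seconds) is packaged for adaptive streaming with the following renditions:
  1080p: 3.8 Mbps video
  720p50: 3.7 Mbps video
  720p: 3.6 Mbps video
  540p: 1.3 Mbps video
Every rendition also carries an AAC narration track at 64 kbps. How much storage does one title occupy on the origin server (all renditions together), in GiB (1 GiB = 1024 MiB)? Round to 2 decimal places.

11.23 GiB

Audio: 64 kbps = 0.064 Mbps.
Sum of rendition bitrates: (3.8+0.064) + (3.7+0.064) + (3.6+0.064) + (1.3+0.064) = 12.656 Mbps.
× 7620 s = 96,439 Mb = 12,055 MB = 11.23 GiB.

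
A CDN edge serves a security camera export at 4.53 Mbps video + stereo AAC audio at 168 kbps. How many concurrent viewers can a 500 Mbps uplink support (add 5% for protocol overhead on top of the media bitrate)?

Audio: 168 kbps = 0.168 Mbps.
Per-viewer media rate: 4.698 Mbps.
On the wire with 5% overhead: 4.933 Mbps.
500 Mbps = 500.0 Mbps; 500.0 / 4.933 = 101.36 → 101 viewers.

101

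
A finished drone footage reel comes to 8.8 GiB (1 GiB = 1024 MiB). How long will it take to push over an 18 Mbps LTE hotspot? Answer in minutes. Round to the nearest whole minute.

File: 8.8 GiB = 75591.4 Mb.
At 18 Mbps: 75591.4 / 18 = 4199.5 s ≈ 70 minutes.

70 minutes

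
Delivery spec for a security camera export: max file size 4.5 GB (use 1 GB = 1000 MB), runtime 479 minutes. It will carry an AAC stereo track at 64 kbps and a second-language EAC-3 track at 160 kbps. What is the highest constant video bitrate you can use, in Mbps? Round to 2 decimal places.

1.03 Mbps

Budget: 4.5 GB = 36000.0 Mb.
479 min = 28740 s
Total bitrate budget: 36000.0 Mb / 28740 s = 1.253 Mbps.
Audio total: 64 + 160 = 224 kbps = 0.224 Mbps.
Video: 1.253 − 0.224 = 1.029 Mbps.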